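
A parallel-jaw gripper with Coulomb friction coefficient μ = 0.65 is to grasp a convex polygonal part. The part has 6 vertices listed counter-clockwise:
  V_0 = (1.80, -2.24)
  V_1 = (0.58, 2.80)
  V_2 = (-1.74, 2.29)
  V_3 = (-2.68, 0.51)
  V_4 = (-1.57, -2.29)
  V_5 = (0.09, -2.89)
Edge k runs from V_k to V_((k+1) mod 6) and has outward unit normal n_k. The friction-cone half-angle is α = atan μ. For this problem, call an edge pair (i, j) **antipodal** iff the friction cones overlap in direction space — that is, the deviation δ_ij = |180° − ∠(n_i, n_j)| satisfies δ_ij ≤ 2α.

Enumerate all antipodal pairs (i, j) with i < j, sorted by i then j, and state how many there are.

count = 6; pairs: (0,2), (0,3), (0,4), (1,4), (1,5), (2,5)

α = atan 0.65 = 33.02°;  2α = 66.05°
n_0 = (+0.9719, +0.2353)
n_1 = (-0.2147, +0.9767)
n_2 = (-0.8843, +0.4670)
n_3 = (-0.9296, -0.3685)
n_4 = (-0.3399, -0.9405)
n_5 = (+0.3553, -0.9347)
  (0,1): δ = 91.21°  ·
  (0,2): δ = 41.45°  ✓
  (0,3): δ = 8.02°  ✓
  (0,4): δ = 56.52°  ✓
  (0,5): δ = 97.21°  ·
  (1,2): δ = 130.24°  ·
  (1,3): δ = 80.77°  ·
  (1,4): δ = 32.27°  ✓
  (1,5): δ = 8.41°  ✓
  (2,3): δ = 130.54°  ·
  (2,4): δ = 82.03°  ·
  (2,5): δ = 41.35°  ✓
  (3,4): δ = 131.50°  ·
  (3,5): δ = 90.81°  ·
  (4,5): δ = 139.32°  ·
antipodal pairs: 6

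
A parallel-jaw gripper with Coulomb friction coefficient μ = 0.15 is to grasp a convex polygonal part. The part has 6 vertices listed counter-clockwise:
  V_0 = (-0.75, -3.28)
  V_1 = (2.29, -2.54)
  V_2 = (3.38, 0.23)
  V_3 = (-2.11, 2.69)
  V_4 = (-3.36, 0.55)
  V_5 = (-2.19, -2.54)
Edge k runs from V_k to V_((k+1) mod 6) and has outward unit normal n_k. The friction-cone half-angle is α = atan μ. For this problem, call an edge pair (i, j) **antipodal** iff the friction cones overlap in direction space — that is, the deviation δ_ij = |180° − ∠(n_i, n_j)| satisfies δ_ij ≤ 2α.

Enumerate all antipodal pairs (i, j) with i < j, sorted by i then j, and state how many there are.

count = 2; pairs: (1,3), (2,5)

α = atan 0.15 = 8.53°;  2α = 17.06°
n_0 = (+0.2365, -0.9716)
n_1 = (+0.9305, -0.3662)
n_2 = (+0.4089, +0.9126)
n_3 = (-0.8635, +0.5044)
n_4 = (-0.9352, -0.3541)
n_5 = (-0.4571, -0.8894)
  (0,1): δ = 125.16°  ·
  (0,2): δ = 37.82°  ·
  (0,3): δ = 46.03°  ·
  (0,4): δ = 97.06°  ·
  (0,5): δ = 139.12°  ·
  (1,2): δ = 92.66°  ·
  (1,3): δ = 8.81°  ✓
  (1,4): δ = 42.22°  ·
  (1,5): δ = 84.28°  ·
  (2,3): δ = 96.15°  ·
  (2,4): δ = 45.12°  ·
  (2,5): δ = 3.06°  ✓
  (3,4): δ = 128.97°  ·
  (3,5): δ = 86.91°  ·
  (4,5): δ = 137.94°  ·
antipodal pairs: 2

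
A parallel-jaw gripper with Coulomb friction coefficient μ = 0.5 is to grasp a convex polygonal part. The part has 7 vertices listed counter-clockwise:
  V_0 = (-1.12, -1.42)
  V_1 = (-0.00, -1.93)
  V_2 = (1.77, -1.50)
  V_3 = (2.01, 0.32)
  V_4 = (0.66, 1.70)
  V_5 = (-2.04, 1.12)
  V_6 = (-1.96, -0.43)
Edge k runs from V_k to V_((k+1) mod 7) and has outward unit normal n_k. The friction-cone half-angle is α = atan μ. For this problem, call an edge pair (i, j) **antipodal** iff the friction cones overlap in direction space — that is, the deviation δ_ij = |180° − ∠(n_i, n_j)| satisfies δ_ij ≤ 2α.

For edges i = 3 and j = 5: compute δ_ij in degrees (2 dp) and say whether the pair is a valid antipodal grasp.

α = atan 0.5 = 26.57°;  2α = 53.13°
edge 3: e_3 = (-1.35, +1.38);  n_3 = (+0.7148, +0.6993)
edge 5: e_5 = (+0.08, -1.55);  n_5 = (-0.9987, -0.0515)
∠(n_3, n_5) = 138.58°
δ = |180° − 138.58°| = 41.42°
41.42° ≤ 2α = 53.13°  →  valid

δ = 41.42°, valid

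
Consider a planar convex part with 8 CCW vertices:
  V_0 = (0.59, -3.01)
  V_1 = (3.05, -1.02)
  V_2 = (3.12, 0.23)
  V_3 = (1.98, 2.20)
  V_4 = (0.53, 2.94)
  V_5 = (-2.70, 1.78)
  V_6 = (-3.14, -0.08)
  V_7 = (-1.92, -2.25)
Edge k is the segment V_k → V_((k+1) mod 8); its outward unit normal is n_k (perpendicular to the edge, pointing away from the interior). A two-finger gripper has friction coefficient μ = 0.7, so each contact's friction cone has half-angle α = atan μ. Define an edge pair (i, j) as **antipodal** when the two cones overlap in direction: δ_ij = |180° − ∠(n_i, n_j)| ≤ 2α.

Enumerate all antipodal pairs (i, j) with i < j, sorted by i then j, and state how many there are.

α = atan 0.7 = 34.99°;  2α = 69.98°
n_0 = (+0.6289, -0.7775)
n_1 = (+0.9984, -0.0559)
n_2 = (+0.8655, +0.5009)
n_3 = (+0.4546, +0.8907)
n_4 = (-0.3380, +0.9411)
n_5 = (-0.9731, +0.2302)
n_6 = (-0.8717, -0.4901)
n_7 = (-0.2898, -0.9571)
  (0,1): δ = 132.18°  ·
  (0,2): δ = 98.91°  ·
  (0,3): δ = 66.01°  ✓
  (0,4): δ = 19.22°  ✓
  (0,5): δ = 37.72°  ✓
  (0,6): δ = 80.37°  ·
  (0,7): δ = 124.18°  ·
  (1,2): δ = 146.74°  ·
  (1,3): δ = 113.83°  ·
  (1,4): δ = 67.04°  ✓
  (1,5): δ = 10.10°  ✓
  (1,6): δ = 32.55°  ✓
  (1,7): δ = 76.36°  ·
  (2,3): δ = 147.09°  ·
  (2,4): δ = 100.30°  ·
  (2,5): δ = 43.37°  ✓
  (2,6): δ = 0.71°  ✓
  (2,7): δ = 43.10°  ✓
  (3,4): δ = 133.21°  ·
  (3,5): δ = 76.27°  ·
  (3,6): δ = 33.62°  ✓
  (3,7): δ = 10.19°  ✓
  (4,5): δ = 123.06°  ·
  (4,6): δ = 80.41°  ·
  (4,7): δ = 36.60°  ✓
  (5,6): δ = 137.35°  ·
  (5,7): δ = 93.54°  ·
  (6,7): δ = 136.19°  ·
antipodal pairs: 12

count = 12; pairs: (0,3), (0,4), (0,5), (1,4), (1,5), (1,6), (2,5), (2,6), (2,7), (3,6), (3,7), (4,7)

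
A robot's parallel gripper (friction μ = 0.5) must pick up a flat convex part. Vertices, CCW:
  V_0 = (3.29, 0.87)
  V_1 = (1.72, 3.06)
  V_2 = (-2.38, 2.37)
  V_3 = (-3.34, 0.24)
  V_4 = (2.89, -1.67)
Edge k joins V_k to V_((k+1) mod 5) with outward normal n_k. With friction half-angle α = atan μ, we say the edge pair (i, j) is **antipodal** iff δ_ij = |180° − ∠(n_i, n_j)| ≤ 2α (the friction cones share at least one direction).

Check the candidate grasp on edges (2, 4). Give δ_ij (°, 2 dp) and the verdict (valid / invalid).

δ = 15.31°, valid

α = atan 0.5 = 26.57°;  2α = 53.13°
edge 2: e_2 = (-0.96, -2.13);  n_2 = (-0.9117, +0.4109)
edge 4: e_4 = (+0.40, +2.54);  n_4 = (+0.9878, -0.1556)
∠(n_2, n_4) = 164.69°
δ = |180° − 164.69°| = 15.31°
15.31° ≤ 2α = 53.13°  →  valid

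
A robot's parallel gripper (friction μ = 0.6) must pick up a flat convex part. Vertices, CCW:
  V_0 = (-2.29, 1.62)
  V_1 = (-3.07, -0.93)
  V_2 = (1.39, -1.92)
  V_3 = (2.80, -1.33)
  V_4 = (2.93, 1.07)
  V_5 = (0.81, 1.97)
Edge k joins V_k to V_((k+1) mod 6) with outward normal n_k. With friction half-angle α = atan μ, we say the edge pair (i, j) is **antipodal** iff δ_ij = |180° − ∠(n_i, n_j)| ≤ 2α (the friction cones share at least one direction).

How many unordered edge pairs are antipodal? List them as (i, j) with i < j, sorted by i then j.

count = 6; pairs: (0,2), (0,3), (1,4), (1,5), (2,4), (2,5)

α = atan 0.6 = 30.96°;  2α = 61.93°
n_0 = (-0.9563, +0.2925)
n_1 = (-0.2167, -0.9762)
n_2 = (+0.3860, -0.9225)
n_3 = (+0.9985, -0.0541)
n_4 = (+0.3908, +0.9205)
n_5 = (-0.1122, +0.9937)
  (0,1): δ = 85.51°  ·
  (0,2): δ = 50.29°  ✓
  (0,3): δ = 13.91°  ✓
  (0,4): δ = 84.01°  ·
  (0,5): δ = 113.45°  ·
  (1,2): δ = 144.78°  ·
  (1,3): δ = 80.59°  ·
  (1,4): δ = 10.49°  ✓
  (1,5): δ = 18.96°  ✓
  (2,3): δ = 115.81°  ·
  (2,4): δ = 45.71°  ✓
  (2,5): δ = 16.26°  ✓
  (3,4): δ = 109.90°  ·
  (3,5): δ = 80.46°  ·
  (4,5): δ = 150.56°  ·
antipodal pairs: 6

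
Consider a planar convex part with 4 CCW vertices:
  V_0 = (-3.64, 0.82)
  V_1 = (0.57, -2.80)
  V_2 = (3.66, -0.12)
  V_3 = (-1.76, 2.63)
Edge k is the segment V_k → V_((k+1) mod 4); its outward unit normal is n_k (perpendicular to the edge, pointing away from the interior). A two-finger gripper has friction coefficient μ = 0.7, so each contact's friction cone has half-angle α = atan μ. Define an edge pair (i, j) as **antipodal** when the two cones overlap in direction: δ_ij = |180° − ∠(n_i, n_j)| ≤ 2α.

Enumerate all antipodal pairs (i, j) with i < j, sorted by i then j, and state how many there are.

α = atan 0.7 = 34.99°;  2α = 69.98°
n_0 = (-0.6520, -0.7582)
n_1 = (+0.6552, -0.7554)
n_2 = (+0.4525, +0.8918)
n_3 = (-0.6936, +0.7204)
  (0,1): δ = 98.37°  ·
  (0,2): δ = 13.79°  ✓
  (0,3): δ = 84.60°  ·
  (1,2): δ = 67.84°  ✓
  (1,3): δ = 2.98°  ✓
  (2,3): δ = 109.18°  ·
antipodal pairs: 3

count = 3; pairs: (0,2), (1,2), (1,3)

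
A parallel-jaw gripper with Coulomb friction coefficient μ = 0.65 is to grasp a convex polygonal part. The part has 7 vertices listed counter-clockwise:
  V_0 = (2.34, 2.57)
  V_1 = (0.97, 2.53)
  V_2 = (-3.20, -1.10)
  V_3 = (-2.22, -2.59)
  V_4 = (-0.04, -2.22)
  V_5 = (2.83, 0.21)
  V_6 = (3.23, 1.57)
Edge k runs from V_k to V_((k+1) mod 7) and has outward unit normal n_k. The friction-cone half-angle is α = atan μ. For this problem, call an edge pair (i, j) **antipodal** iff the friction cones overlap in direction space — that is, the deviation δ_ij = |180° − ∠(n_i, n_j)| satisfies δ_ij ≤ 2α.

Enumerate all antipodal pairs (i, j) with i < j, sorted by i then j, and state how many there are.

α = atan 0.65 = 33.02°;  2α = 66.05°
n_0 = (-0.0292, +0.9996)
n_1 = (-0.6566, +0.7543)
n_2 = (-0.8355, -0.5495)
n_3 = (+0.1673, -0.9859)
n_4 = (+0.6462, -0.7632)
n_5 = (+0.9594, -0.2822)
n_6 = (+0.7470, +0.6648)
  (0,1): δ = 140.63°  ·
  (0,2): δ = 58.34°  ✓
  (0,3): δ = 7.96°  ✓
  (0,4): δ = 38.58°  ✓
  (0,5): δ = 71.94°  ·
  (0,6): δ = 130.00°  ·
  (1,2): δ = 97.71°  ·
  (1,3): δ = 31.41°  ✓
  (1,4): δ = 0.79°  ✓
  (1,5): δ = 32.57°  ✓
  (1,6): δ = 90.63°  ·
  (2,3): δ = 113.70°  ·
  (2,4): δ = 83.08°  ·
  (2,5): δ = 49.72°  ✓
  (2,6): δ = 8.34°  ✓
  (3,4): δ = 149.38°  ·
  (3,5): δ = 116.02°  ·
  (3,6): δ = 57.96°  ✓
  (4,5): δ = 146.64°  ·
  (4,6): δ = 88.59°  ·
  (5,6): δ = 121.94°  ·
antipodal pairs: 9

count = 9; pairs: (0,2), (0,3), (0,4), (1,3), (1,4), (1,5), (2,5), (2,6), (3,6)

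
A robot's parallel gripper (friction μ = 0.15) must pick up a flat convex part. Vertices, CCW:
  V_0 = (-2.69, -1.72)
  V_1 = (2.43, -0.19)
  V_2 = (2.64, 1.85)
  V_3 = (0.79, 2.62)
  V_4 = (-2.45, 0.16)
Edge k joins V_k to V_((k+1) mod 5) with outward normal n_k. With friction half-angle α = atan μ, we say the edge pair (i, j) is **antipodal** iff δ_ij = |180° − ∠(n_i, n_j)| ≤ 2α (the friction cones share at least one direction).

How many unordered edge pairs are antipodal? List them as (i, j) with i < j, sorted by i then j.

α = atan 0.15 = 8.53°;  2α = 17.06°
n_0 = (+0.2863, -0.9581)
n_1 = (+0.9947, -0.1024)
n_2 = (+0.3843, +0.9232)
n_3 = (-0.6047, +0.7964)
n_4 = (-0.9919, +0.1266)
  (0,1): δ = 112.52°  ·
  (0,2): δ = 39.24°  ·
  (0,3): δ = 20.57°  ·
  (0,4): δ = 66.09°  ·
  (1,2): δ = 106.72°  ·
  (1,3): δ = 46.91°  ·
  (1,4): δ = 1.40°  ✓
  (2,3): δ = 120.19°  ·
  (2,4): δ = 74.68°  ·
  (3,4): δ = 134.48°  ·
antipodal pairs: 1

count = 1; pairs: (1,4)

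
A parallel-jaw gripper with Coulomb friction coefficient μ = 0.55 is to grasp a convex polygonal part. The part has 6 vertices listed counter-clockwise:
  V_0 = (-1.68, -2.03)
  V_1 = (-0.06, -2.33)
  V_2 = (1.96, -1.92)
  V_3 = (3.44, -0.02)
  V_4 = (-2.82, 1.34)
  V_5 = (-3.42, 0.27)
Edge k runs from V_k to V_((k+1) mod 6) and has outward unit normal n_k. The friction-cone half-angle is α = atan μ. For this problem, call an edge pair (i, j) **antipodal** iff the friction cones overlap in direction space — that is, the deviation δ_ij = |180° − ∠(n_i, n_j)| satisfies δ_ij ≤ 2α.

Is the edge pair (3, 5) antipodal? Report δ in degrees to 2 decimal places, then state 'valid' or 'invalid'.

δ = 40.63°, valid

α = atan 0.55 = 28.81°;  2α = 57.62°
edge 3: e_3 = (-6.26, +1.36);  n_3 = (+0.2123, +0.9772)
edge 5: e_5 = (+1.74, -2.30);  n_5 = (-0.7975, -0.6033)
∠(n_3, n_5) = 139.37°
δ = |180° − 139.37°| = 40.63°
40.63° ≤ 2α = 57.62°  →  valid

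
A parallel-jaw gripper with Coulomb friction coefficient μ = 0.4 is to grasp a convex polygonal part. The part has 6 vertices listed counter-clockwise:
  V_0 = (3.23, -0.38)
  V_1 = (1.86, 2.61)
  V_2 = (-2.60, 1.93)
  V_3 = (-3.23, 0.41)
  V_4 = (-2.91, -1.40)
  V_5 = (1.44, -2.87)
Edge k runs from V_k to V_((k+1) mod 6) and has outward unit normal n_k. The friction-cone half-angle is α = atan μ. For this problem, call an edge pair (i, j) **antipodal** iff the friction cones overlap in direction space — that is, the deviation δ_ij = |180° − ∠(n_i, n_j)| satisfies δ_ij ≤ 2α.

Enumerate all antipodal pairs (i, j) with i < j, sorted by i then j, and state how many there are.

α = atan 0.4 = 21.80°;  2α = 43.60°
n_0 = (+0.9091, +0.4166)
n_1 = (-0.1507, +0.9886)
n_2 = (-0.9238, +0.3829)
n_3 = (-0.9847, -0.1741)
n_4 = (-0.3201, -0.9474)
n_5 = (+0.8120, -0.5837)
  (0,1): δ = 105.95°  ·
  (0,2): δ = 47.13°  ·
  (0,3): δ = 14.59°  ✓
  (0,4): δ = 46.71°  ·
  (0,5): δ = 119.67°  ·
  (1,2): δ = 121.18°  ·
  (1,3): δ = 88.64°  ·
  (1,4): δ = 27.34°  ✓
  (1,5): δ = 45.62°  ·
  (2,3): δ = 147.46°  ·
  (2,4): δ = 86.16°  ·
  (2,5): δ = 13.20°  ✓
  (3,4): δ = 118.70°  ·
  (3,5): δ = 45.74°  ·
  (4,5): δ = 107.04°  ·
antipodal pairs: 3

count = 3; pairs: (0,3), (1,4), (2,5)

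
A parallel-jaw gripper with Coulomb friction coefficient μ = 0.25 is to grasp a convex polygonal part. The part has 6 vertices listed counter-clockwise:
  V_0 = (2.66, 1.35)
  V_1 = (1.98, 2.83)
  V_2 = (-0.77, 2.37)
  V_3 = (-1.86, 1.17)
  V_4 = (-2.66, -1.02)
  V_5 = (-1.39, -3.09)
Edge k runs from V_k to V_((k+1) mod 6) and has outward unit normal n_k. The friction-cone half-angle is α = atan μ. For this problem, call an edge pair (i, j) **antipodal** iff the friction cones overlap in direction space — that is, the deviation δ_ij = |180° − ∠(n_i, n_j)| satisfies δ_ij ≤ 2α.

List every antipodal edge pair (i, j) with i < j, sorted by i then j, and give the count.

count = 3; pairs: (0,4), (2,5), (3,5)

α = atan 0.25 = 14.04°;  2α = 28.07°
n_0 = (+0.9087, +0.4175)
n_1 = (-0.1650, +0.9863)
n_2 = (-0.7402, +0.6724)
n_3 = (-0.9393, +0.3431)
n_4 = (-0.8524, -0.5229)
n_5 = (+0.7388, -0.6739)
  (0,1): δ = 105.18°  ·
  (0,2): δ = 66.93°  ·
  (0,3): δ = 44.74°  ·
  (0,4): δ = 6.85°  ✓
  (0,5): δ = 112.95°  ·
  (1,2): δ = 141.75°  ·
  (1,3): δ = 119.56°  ·
  (1,4): δ = 67.97°  ·
  (1,5): δ = 38.13°  ·
  (2,3): δ = 157.82°  ·
  (2,4): δ = 106.22°  ·
  (2,5): δ = 0.12°  ✓
  (3,4): δ = 128.40°  ·
  (3,5): δ = 22.30°  ✓
  (4,5): δ = 73.90°  ·
antipodal pairs: 3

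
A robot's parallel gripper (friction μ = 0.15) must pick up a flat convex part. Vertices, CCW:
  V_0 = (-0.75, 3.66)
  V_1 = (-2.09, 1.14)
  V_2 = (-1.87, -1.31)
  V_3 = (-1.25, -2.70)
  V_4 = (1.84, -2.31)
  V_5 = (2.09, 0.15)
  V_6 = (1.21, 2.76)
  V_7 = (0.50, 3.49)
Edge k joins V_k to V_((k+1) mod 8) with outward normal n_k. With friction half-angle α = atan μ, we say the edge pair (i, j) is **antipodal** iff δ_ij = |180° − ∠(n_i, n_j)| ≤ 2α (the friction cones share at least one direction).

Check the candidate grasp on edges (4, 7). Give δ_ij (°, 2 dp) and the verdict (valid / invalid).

α = atan 0.15 = 8.53°;  2α = 17.06°
edge 4: e_4 = (+0.25, +2.46);  n_4 = (+0.9949, -0.1011)
edge 7: e_7 = (-1.25, +0.17);  n_7 = (+0.1348, +0.9909)
∠(n_4, n_7) = 88.06°
δ = |180° − 88.06°| = 91.94°
91.94° > 2α = 17.06°  →  invalid

δ = 91.94°, invalid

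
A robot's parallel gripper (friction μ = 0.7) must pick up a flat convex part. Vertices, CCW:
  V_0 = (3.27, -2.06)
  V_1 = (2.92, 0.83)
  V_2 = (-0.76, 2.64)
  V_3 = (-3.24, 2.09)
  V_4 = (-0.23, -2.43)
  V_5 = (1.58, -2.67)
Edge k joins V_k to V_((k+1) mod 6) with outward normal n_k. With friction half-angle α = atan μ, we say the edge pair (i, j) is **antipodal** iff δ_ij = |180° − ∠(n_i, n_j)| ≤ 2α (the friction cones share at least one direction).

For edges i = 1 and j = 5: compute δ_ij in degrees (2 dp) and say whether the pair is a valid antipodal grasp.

α = atan 0.7 = 34.99°;  2α = 69.98°
edge 1: e_1 = (-3.68, +1.81);  n_1 = (+0.4414, +0.8973)
edge 5: e_5 = (+1.69, +0.61);  n_5 = (+0.3395, -0.9406)
∠(n_1, n_5) = 133.96°
δ = |180° − 133.96°| = 46.04°
46.04° ≤ 2α = 69.98°  →  valid

δ = 46.04°, valid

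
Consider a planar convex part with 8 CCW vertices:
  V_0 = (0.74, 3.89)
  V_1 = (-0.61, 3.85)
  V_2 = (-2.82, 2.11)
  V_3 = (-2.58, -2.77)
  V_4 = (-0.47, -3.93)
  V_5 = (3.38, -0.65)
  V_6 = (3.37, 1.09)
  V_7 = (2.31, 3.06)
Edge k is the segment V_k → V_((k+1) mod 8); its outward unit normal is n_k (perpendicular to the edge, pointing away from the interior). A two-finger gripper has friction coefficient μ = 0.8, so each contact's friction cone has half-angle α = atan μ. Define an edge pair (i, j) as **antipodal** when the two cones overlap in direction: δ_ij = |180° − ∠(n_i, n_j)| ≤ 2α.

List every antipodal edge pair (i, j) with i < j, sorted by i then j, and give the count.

α = atan 0.8 = 38.66°;  2α = 77.32°
n_0 = (-0.0296, +0.9996)
n_1 = (-0.6186, +0.7857)
n_2 = (-0.9988, -0.0491)
n_3 = (-0.4818, -0.8763)
n_4 = (+0.6485, -0.7612)
n_5 = (+1.0000, +0.0057)
n_6 = (+0.8806, +0.4738)
n_7 = (+0.4674, +0.8841)
  (0,1): δ = 143.48°  ·
  (0,2): δ = 88.88°  ·
  (0,3): δ = 30.50°  ✓
  (0,4): δ = 38.73°  ✓
  (0,5): δ = 88.63°  ·
  (0,6): δ = 116.59°  ·
  (0,7): δ = 150.44°  ·
  (1,2): δ = 125.40°  ·
  (1,3): δ = 67.01°  ✓
  (1,4): δ = 2.21°  ✓
  (1,5): δ = 52.11°  ✓
  (1,6): δ = 80.07°  ·
  (1,7): δ = 113.92°  ·
  (2,3): δ = 121.62°  ·
  (2,4): δ = 52.39°  ✓
  (2,5): δ = 2.49°  ✓
  (2,6): δ = 25.47°  ✓
  (2,7): δ = 59.32°  ✓
  (3,4): δ = 110.77°  ·
  (3,5): δ = 60.87°  ✓
  (3,6): δ = 32.92°  ✓
  (3,7): δ = 0.94°  ✓
  (4,5): δ = 130.10°  ·
  (4,6): δ = 102.15°  ·
  (4,7): δ = 68.29°  ✓
  (5,6): δ = 152.05°  ·
  (5,7): δ = 118.19°  ·
  (6,7): δ = 146.15°  ·
antipodal pairs: 13

count = 13; pairs: (0,3), (0,4), (1,3), (1,4), (1,5), (2,4), (2,5), (2,6), (2,7), (3,5), (3,6), (3,7), (4,7)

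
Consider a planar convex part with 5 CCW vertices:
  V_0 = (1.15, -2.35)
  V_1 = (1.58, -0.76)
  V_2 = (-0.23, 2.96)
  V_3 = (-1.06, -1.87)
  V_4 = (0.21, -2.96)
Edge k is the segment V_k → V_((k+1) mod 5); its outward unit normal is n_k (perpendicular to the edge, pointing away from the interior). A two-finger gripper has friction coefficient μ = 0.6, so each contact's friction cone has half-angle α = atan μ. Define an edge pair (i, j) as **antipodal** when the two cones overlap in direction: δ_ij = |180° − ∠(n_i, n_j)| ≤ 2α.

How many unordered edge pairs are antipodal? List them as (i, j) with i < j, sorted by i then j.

α = atan 0.6 = 30.96°;  2α = 61.93°
n_0 = (+0.9653, -0.2611)
n_1 = (+0.8992, +0.4375)
n_2 = (-0.9856, +0.1694)
n_3 = (-0.6513, -0.7588)
n_4 = (+0.5444, -0.8389)
  (0,1): δ = 138.92°  ·
  (0,2): δ = 5.38°  ✓
  (0,3): δ = 64.49°  ·
  (0,4): δ = 138.11°  ·
  (1,2): δ = 35.70°  ✓
  (1,3): δ = 23.42°  ✓
  (1,4): δ = 97.04°  ·
  (2,3): δ = 120.89°  ·
  (2,4): δ = 47.27°  ✓
  (3,4): δ = 106.38°  ·
antipodal pairs: 4

count = 4; pairs: (0,2), (1,2), (1,3), (2,4)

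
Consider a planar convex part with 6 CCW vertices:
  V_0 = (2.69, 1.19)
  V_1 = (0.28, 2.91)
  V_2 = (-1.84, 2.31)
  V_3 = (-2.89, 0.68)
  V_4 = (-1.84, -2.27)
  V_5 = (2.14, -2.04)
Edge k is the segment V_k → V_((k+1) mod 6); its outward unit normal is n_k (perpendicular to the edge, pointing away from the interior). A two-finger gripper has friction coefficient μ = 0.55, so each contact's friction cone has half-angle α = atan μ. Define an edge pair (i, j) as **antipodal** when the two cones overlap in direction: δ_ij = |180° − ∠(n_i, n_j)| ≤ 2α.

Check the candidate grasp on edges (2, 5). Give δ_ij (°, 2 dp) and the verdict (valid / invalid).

δ = 23.12°, valid

α = atan 0.55 = 28.81°;  2α = 57.62°
edge 2: e_2 = (-1.05, -1.63);  n_2 = (-0.8407, +0.5415)
edge 5: e_5 = (+0.55, +3.23);  n_5 = (+0.9858, -0.1679)
∠(n_2, n_5) = 156.88°
δ = |180° − 156.88°| = 23.12°
23.12° ≤ 2α = 57.62°  →  valid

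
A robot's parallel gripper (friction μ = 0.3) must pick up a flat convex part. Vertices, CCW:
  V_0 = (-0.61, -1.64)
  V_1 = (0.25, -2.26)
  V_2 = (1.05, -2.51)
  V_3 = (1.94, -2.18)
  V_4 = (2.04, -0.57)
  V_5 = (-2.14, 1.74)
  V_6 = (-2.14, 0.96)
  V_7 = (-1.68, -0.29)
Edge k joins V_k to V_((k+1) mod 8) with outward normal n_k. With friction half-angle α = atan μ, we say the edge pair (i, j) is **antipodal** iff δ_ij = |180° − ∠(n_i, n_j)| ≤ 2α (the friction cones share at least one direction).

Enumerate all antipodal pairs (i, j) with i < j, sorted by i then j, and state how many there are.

α = atan 0.3 = 16.70°;  2α = 33.40°
n_0 = (-0.5848, -0.8112)
n_1 = (-0.2983, -0.9545)
n_2 = (+0.3477, -0.9376)
n_3 = (+0.9981, -0.0620)
n_4 = (+0.4837, +0.8752)
n_5 = (-1.0000, -0.0000)
n_6 = (-0.9385, -0.3454)
n_7 = (-0.7837, -0.6211)
  (0,1): δ = 161.57°  ·
  (0,2): δ = 123.87°  ·
  (0,3): δ = 57.77°  ·
  (0,4): δ = 6.86°  ✓
  (0,5): δ = 125.79°  ·
  (0,6): δ = 145.99°  ·
  (0,7): δ = 164.19°  ·
  (1,2): δ = 142.30°  ·
  (1,3): δ = 76.20°  ·
  (1,4): δ = 11.57°  ✓
  (1,5): δ = 107.35°  ·
  (1,6): δ = 127.56°  ·
  (1,7): δ = 145.75°  ·
  (2,3): δ = 113.90°  ·
  (2,4): δ = 49.27°  ·
  (2,5): δ = 69.66°  ·
  (2,6): δ = 89.86°  ·
  (2,7): δ = 108.06°  ·
  (3,4): δ = 115.37°  ·
  (3,5): δ = 3.55°  ✓
  (3,6): δ = 23.76°  ✓
  (3,7): δ = 41.95°  ·
  (4,5): δ = 61.07°  ·
  (4,6): δ = 40.87°  ·
  (4,7): δ = 22.67°  ✓
  (5,6): δ = 159.80°  ·
  (5,7): δ = 141.60°  ·
  (6,7): δ = 161.80°  ·
antipodal pairs: 5

count = 5; pairs: (0,4), (1,4), (3,5), (3,6), (4,7)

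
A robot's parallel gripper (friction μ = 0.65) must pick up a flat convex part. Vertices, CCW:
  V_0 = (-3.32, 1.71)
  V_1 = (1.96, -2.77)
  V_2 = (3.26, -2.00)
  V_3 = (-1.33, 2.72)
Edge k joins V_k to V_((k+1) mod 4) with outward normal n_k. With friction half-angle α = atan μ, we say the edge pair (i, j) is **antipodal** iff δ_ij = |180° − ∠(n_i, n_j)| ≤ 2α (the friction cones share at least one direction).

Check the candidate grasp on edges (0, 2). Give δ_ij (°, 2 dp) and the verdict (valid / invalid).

δ = 5.49°, valid

α = atan 0.65 = 33.02°;  2α = 66.05°
edge 0: e_0 = (+5.28, -4.48);  n_0 = (-0.6470, -0.7625)
edge 2: e_2 = (-4.59, +4.72);  n_2 = (+0.7169, +0.6972)
∠(n_0, n_2) = 174.51°
δ = |180° − 174.51°| = 5.49°
5.49° ≤ 2α = 66.05°  →  valid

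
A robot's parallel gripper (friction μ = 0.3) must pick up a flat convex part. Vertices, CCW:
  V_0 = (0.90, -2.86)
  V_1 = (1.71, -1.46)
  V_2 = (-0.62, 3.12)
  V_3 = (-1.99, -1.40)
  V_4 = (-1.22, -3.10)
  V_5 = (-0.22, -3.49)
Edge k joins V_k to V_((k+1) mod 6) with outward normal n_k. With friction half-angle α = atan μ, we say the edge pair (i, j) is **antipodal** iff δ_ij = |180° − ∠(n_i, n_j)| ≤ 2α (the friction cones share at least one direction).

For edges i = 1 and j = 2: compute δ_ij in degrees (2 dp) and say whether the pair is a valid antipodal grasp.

δ = 43.83°, invalid

α = atan 0.3 = 16.70°;  2α = 33.40°
edge 1: e_1 = (-2.33, +4.58);  n_1 = (+0.8913, +0.4534)
edge 2: e_2 = (-1.37, -4.52);  n_2 = (-0.9570, +0.2901)
∠(n_1, n_2) = 136.17°
δ = |180° − 136.17°| = 43.83°
43.83° > 2α = 33.40°  →  invalid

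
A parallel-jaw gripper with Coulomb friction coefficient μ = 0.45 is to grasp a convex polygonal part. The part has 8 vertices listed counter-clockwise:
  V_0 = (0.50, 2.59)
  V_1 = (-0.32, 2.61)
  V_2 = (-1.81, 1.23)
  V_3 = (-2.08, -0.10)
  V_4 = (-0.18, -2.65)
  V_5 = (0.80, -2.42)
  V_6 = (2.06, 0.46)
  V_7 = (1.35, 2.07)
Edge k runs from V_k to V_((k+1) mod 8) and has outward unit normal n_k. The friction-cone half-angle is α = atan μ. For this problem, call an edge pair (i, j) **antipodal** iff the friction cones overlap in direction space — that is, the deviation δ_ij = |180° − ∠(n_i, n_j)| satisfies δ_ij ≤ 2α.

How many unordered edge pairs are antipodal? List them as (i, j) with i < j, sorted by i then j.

count = 8; pairs: (0,4), (1,4), (1,5), (2,5), (2,6), (3,6), (3,7), (4,7)

α = atan 0.45 = 24.23°;  2α = 48.46°
n_0 = (+0.0244, +0.9997)
n_1 = (-0.6795, +0.7337)
n_2 = (-0.9800, +0.1989)
n_3 = (-0.8019, -0.5975)
n_4 = (+0.2285, -0.9735)
n_5 = (+0.9162, -0.4008)
n_6 = (+0.9150, +0.4035)
n_7 = (+0.5219, +0.8530)
  (0,1): δ = 135.80°  ·
  (0,2): δ = 100.08°  ·
  (0,3): δ = 51.91°  ·
  (0,4): δ = 14.61°  ✓
  (0,5): δ = 67.77°  ·
  (0,6): δ = 115.19°  ·
  (0,7): δ = 149.94°  ·
  (1,2): δ = 144.28°  ·
  (1,3): δ = 96.12°  ·
  (1,4): δ = 29.60°  ✓
  (1,5): δ = 23.57°  ✓
  (1,6): δ = 70.99°  ·
  (1,7): δ = 105.74°  ·
  (2,3): δ = 131.83°  ·
  (2,4): δ = 65.32°  ·
  (2,5): δ = 12.15°  ✓
  (2,6): δ = 35.27°  ✓
  (2,7): δ = 70.02°  ·
  (3,4): δ = 113.48°  ·
  (3,5): δ = 60.32°  ·
  (3,6): δ = 12.89°  ✓
  (3,7): δ = 21.85°  ✓
  (4,5): δ = 126.84°  ·
  (4,6): δ = 79.41°  ·
  (4,7): δ = 44.66°  ✓
  (5,6): δ = 132.57°  ·
  (5,7): δ = 97.83°  ·
  (6,7): δ = 145.25°  ·
antipodal pairs: 8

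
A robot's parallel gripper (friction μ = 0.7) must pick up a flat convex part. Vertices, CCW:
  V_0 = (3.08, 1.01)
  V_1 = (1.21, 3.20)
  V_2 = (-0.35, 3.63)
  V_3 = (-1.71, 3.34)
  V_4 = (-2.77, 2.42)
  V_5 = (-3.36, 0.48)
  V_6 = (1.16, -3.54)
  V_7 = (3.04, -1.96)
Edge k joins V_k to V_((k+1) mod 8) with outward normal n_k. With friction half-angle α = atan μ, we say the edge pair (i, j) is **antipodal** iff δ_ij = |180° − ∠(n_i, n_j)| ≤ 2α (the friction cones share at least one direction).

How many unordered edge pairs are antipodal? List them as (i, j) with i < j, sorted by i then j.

count = 11; pairs: (0,4), (0,5), (1,5), (1,6), (2,5), (2,6), (3,6), (3,7), (4,6), (4,7), (5,7)

α = atan 0.7 = 34.99°;  2α = 69.98°
n_0 = (+0.7605, +0.6494)
n_1 = (+0.2657, +0.9640)
n_2 = (-0.2085, +0.9780)
n_3 = (-0.6555, +0.7552)
n_4 = (-0.9567, +0.2910)
n_5 = (-0.6646, -0.7472)
n_6 = (+0.6434, -0.7655)
n_7 = (+0.9999, -0.0135)
  (0,1): δ = 145.90°  ·
  (0,2): δ = 118.46°  ·
  (0,3): δ = 89.54°  ·
  (0,4): δ = 57.41°  ✓
  (0,5): δ = 7.86°  ✓
  (0,6): δ = 89.55°  ·
  (0,7): δ = 138.73°  ·
  (1,2): δ = 152.55°  ·
  (1,3): δ = 123.63°  ·
  (1,4): δ = 91.51°  ·
  (1,5): δ = 26.24°  ✓
  (1,6): δ = 55.45°  ✓
  (1,7): δ = 104.64°  ·
  (2,3): δ = 151.08°  ·
  (2,4): δ = 118.95°  ·
  (2,5): δ = 53.69°  ✓
  (2,6): δ = 28.01°  ✓
  (2,7): δ = 77.19°  ·
  (3,4): δ = 147.87°  ·
  (3,5): δ = 82.60°  ·
  (3,6): δ = 0.91°  ✓
  (3,7): δ = 48.27°  ✓
  (4,5): δ = 114.73°  ·
  (4,6): δ = 33.04°  ✓
  (4,7): δ = 16.14°  ✓
  (5,6): δ = 98.31°  ·
  (5,7): δ = 49.12°  ✓
  (6,7): δ = 130.82°  ·
antipodal pairs: 11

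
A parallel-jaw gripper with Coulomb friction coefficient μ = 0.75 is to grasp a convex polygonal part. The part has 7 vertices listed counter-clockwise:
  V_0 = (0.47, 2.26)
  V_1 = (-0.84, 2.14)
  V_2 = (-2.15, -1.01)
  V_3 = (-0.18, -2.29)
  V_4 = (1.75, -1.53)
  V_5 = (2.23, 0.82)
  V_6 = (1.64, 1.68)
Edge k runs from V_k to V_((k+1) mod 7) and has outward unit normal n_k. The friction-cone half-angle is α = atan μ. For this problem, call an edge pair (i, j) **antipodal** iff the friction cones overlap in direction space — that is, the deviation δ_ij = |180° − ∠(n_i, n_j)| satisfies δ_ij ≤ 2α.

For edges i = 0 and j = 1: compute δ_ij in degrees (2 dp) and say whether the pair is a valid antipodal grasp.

α = atan 0.75 = 36.87°;  2α = 73.74°
edge 0: e_0 = (-1.31, -0.12);  n_0 = (-0.0912, +0.9958)
edge 1: e_1 = (-1.31, -3.15);  n_1 = (-0.9233, +0.3840)
∠(n_0, n_1) = 62.19°
δ = |180° − 62.19°| = 117.81°
117.81° > 2α = 73.74°  →  invalid

δ = 117.81°, invalid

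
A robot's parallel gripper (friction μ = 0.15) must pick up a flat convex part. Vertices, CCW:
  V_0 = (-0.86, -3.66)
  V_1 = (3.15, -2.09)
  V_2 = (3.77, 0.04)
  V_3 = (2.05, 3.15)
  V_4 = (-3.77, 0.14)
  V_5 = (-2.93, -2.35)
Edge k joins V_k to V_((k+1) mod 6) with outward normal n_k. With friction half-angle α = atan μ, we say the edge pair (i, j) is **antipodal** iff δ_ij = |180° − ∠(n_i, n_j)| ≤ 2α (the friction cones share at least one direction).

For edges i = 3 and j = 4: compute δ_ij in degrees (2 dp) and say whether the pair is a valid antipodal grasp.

α = atan 0.15 = 8.53°;  2α = 17.06°
edge 3: e_3 = (-5.82, -3.01);  n_3 = (-0.4594, +0.8882)
edge 4: e_4 = (+0.84, -2.49);  n_4 = (-0.9475, -0.3197)
∠(n_3, n_4) = 81.29°
δ = |180° − 81.29°| = 98.71°
98.71° > 2α = 17.06°  →  invalid

δ = 98.71°, invalid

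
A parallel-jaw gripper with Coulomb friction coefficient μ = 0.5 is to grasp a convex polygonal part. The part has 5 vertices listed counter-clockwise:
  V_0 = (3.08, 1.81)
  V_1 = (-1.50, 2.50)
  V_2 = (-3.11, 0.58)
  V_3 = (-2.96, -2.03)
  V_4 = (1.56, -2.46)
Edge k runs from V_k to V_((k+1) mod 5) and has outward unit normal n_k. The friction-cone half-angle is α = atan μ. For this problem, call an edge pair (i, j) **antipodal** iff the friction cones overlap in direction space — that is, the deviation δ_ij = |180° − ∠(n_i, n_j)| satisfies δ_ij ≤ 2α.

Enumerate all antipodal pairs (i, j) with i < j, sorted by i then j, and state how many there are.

count = 3; pairs: (0,3), (1,4), (2,4)

α = atan 0.5 = 26.57°;  2α = 53.13°
n_0 = (+0.1490, +0.9888)
n_1 = (-0.7663, +0.6425)
n_2 = (-0.9984, -0.0574)
n_3 = (-0.0947, -0.9955)
n_4 = (+0.9421, -0.3354)
  (0,1): δ = 121.41°  ·
  (0,2): δ = 78.14°  ·
  (0,3): δ = 3.13°  ✓
  (0,4): δ = 78.97°  ·
  (1,2): δ = 136.73°  ·
  (1,3): δ = 55.45°  ·
  (1,4): δ = 20.39°  ✓
  (2,3): δ = 98.72°  ·
  (2,4): δ = 22.88°  ✓
  (3,4): δ = 104.16°  ·
antipodal pairs: 3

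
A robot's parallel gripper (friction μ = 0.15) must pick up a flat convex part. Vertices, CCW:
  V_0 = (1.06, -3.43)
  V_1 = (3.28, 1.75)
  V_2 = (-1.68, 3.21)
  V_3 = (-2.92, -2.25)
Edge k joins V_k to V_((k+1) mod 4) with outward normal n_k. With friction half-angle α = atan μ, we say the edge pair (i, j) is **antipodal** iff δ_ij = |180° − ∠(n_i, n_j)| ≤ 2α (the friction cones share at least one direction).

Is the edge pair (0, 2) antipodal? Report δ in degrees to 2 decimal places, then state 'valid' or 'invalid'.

α = atan 0.15 = 8.53°;  2α = 17.06°
edge 0: e_0 = (+2.22, +5.18);  n_0 = (+0.9191, -0.3939)
edge 2: e_2 = (-1.24, -5.46);  n_2 = (-0.9752, +0.2215)
∠(n_0, n_2) = 169.60°
δ = |180° − 169.60°| = 10.40°
10.40° ≤ 2α = 17.06°  →  valid

δ = 10.40°, valid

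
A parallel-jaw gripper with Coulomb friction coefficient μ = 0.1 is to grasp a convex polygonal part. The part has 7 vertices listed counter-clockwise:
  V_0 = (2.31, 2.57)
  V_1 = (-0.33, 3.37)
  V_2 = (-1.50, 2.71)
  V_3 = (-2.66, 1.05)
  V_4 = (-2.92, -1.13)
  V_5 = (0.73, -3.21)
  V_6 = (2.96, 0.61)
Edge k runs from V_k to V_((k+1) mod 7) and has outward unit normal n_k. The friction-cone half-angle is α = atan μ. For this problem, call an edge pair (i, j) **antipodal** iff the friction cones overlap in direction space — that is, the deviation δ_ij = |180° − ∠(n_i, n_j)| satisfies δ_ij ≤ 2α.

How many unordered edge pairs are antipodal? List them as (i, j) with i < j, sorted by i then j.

count = 1; pairs: (2,5)

α = atan 0.1 = 5.71°;  2α = 11.42°
n_0 = (+0.2900, +0.9570)
n_1 = (-0.4913, +0.8710)
n_2 = (-0.8197, +0.5728)
n_3 = (-0.9930, +0.1184)
n_4 = (-0.4951, -0.8688)
n_5 = (+0.8636, -0.5042)
n_6 = (+0.9492, +0.3148)
  (0,1): δ = 133.71°  ·
  (0,2): δ = 108.09°  ·
  (0,3): δ = 79.94°  ·
  (0,4): δ = 12.82°  ·
  (0,5): δ = 76.58°  ·
  (0,6): δ = 125.21°  ·
  (1,2): δ = 154.37°  ·
  (1,3): δ = 126.23°  ·
  (1,4): δ = 59.10°  ·
  (1,5): δ = 30.30°  ·
  (1,6): δ = 78.92°  ·
  (2,3): δ = 151.86°  ·
  (2,4): δ = 84.73°  ·
  (2,5): δ = 4.67°  ✓
  (2,6): δ = 53.29°  ·
  (3,4): δ = 112.88°  ·
  (3,5): δ = 23.47°  ·
  (3,6): δ = 25.15°  ·
  (4,5): δ = 90.60°  ·
  (4,6): δ = 41.98°  ·
  (5,6): δ = 131.38°  ·
antipodal pairs: 1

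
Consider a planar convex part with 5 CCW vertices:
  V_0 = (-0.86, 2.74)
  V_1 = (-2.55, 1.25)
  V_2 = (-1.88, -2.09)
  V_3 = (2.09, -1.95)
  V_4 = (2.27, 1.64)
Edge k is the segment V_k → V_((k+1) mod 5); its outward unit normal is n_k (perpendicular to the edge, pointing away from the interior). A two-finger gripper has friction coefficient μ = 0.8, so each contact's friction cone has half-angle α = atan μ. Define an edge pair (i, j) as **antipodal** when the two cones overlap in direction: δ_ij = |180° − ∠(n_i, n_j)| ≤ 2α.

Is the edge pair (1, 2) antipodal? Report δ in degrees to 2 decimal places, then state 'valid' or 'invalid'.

δ = 99.32°, invalid

α = atan 0.8 = 38.66°;  2α = 77.32°
edge 1: e_1 = (+0.67, -3.34);  n_1 = (-0.9805, -0.1967)
edge 2: e_2 = (+3.97, +0.14);  n_2 = (+0.0352, -0.9994)
∠(n_1, n_2) = 80.68°
δ = |180° − 80.68°| = 99.32°
99.32° > 2α = 77.32°  →  invalid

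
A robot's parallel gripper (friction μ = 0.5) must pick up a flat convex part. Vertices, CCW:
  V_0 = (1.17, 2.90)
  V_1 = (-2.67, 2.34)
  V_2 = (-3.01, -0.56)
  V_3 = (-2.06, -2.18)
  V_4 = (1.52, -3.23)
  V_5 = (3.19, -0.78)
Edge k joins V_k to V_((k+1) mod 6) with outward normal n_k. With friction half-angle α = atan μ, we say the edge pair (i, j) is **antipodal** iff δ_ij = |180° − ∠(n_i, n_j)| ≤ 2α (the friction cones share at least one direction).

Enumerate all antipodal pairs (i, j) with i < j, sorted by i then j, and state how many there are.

α = atan 0.5 = 26.57°;  2α = 53.13°
n_0 = (-0.1443, +0.9895)
n_1 = (-0.9932, +0.1164)
n_2 = (-0.8626, -0.5059)
n_3 = (-0.2814, -0.9596)
n_4 = (+0.8263, -0.5632)
n_5 = (+0.8766, +0.4812)
  (0,1): δ = 104.98°  ·
  (0,2): δ = 67.91°  ·
  (0,3): δ = 24.64°  ✓
  (0,4): δ = 47.42°  ✓
  (0,5): δ = 110.47°  ·
  (1,2): δ = 142.92°  ·
  (1,3): δ = 99.66°  ·
  (1,4): δ = 27.59°  ✓
  (1,5): δ = 35.45°  ✓
  (2,3): δ = 136.73°  ·
  (2,4): δ = 64.67°  ·
  (2,5): δ = 1.63°  ✓
  (3,4): δ = 107.93°  ·
  (3,5): δ = 44.89°  ✓
  (4,5): δ = 116.96°  ·
antipodal pairs: 6

count = 6; pairs: (0,3), (0,4), (1,4), (1,5), (2,5), (3,5)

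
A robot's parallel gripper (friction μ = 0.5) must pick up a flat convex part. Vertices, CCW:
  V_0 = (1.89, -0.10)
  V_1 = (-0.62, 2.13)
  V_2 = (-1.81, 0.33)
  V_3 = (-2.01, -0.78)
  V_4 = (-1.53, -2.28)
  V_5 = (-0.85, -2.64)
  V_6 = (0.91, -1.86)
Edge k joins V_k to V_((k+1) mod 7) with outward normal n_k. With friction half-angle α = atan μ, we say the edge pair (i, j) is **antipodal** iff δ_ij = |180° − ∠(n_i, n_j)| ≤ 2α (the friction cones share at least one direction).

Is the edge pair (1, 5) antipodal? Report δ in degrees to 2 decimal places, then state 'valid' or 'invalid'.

α = atan 0.5 = 26.57°;  2α = 53.13°
edge 1: e_1 = (-1.19, -1.80);  n_1 = (-0.8342, +0.5515)
edge 5: e_5 = (+1.76, +0.78);  n_5 = (+0.4052, -0.9142)
∠(n_1, n_5) = 147.37°
δ = |180° − 147.37°| = 32.63°
32.63° ≤ 2α = 53.13°  →  valid

δ = 32.63°, valid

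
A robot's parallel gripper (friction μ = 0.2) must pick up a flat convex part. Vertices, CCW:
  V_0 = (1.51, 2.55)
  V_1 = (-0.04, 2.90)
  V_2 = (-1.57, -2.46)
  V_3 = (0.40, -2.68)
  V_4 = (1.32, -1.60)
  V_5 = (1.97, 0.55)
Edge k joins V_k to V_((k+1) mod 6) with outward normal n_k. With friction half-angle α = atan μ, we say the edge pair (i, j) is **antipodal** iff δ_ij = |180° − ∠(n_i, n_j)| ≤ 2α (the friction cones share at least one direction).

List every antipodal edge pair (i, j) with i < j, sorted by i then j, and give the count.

α = atan 0.2 = 11.31°;  2α = 22.62°
n_0 = (+0.2203, +0.9754)
n_1 = (-0.9616, +0.2745)
n_2 = (-0.1110, -0.9938)
n_3 = (+0.7612, -0.6485)
n_4 = (+0.9572, -0.2894)
n_5 = (+0.9746, +0.2241)
  (0,1): δ = 93.21°  ·
  (0,2): δ = 6.35°  ✓
  (0,3): δ = 62.30°  ·
  (0,4): δ = 85.90°  ·
  (0,5): δ = 115.68°  ·
  (1,2): δ = 80.44°  ·
  (1,3): δ = 24.49°  ·
  (1,4): δ = 0.89°  ✓
  (1,5): δ = 28.88°  ·
  (2,3): δ = 124.05°  ·
  (2,4): δ = 100.45°  ·
  (2,5): δ = 70.68°  ·
  (3,4): δ = 156.40°  ·
  (3,5): δ = 126.62°  ·
  (4,5): δ = 150.23°  ·
antipodal pairs: 2

count = 2; pairs: (0,2), (1,4)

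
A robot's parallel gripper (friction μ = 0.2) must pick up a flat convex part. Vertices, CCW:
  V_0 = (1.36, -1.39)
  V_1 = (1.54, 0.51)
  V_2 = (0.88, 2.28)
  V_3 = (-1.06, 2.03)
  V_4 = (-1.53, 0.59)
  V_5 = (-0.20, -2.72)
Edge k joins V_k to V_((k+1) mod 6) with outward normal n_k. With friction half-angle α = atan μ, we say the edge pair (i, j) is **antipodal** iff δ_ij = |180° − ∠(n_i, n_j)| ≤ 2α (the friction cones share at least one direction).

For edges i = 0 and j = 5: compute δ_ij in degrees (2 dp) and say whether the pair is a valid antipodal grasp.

α = atan 0.2 = 11.31°;  2α = 22.62°
edge 0: e_0 = (+0.18, +1.90);  n_0 = (+0.9955, -0.0943)
edge 5: e_5 = (+1.56, +1.33);  n_5 = (+0.6488, -0.7610)
∠(n_0, n_5) = 44.14°
δ = |180° − 44.14°| = 135.86°
135.86° > 2α = 22.62°  →  invalid

δ = 135.86°, invalid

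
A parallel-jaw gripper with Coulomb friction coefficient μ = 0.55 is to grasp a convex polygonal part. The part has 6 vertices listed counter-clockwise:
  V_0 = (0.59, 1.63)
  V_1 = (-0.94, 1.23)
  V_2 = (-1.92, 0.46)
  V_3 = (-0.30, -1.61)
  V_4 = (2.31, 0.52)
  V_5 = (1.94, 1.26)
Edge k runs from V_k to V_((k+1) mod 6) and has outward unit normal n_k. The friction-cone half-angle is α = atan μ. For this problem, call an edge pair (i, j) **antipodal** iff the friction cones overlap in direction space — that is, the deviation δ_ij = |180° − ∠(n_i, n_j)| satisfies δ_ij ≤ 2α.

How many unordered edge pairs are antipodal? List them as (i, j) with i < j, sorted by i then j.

α = atan 0.55 = 28.81°;  2α = 57.62°
n_0 = (-0.2529, +0.9675)
n_1 = (-0.6178, +0.7863)
n_2 = (-0.7875, -0.6163)
n_3 = (+0.6323, -0.7748)
n_4 = (+0.8944, +0.4472)
n_5 = (+0.2643, +0.9644)
  (0,1): δ = 156.49°  ·
  (0,2): δ = 66.60°  ·
  (0,3): δ = 24.57°  ✓
  (0,4): δ = 101.91°  ·
  (0,5): δ = 150.02°  ·
  (1,2): δ = 90.11°  ·
  (1,3): δ = 1.06°  ✓
  (1,4): δ = 78.41°  ·
  (1,5): δ = 126.52°  ·
  (2,3): δ = 88.83°  ·
  (2,4): δ = 11.48°  ✓
  (2,5): δ = 36.63°  ✓
  (3,4): δ = 102.65°  ·
  (3,5): δ = 54.54°  ✓
  (4,5): δ = 131.89°  ·
antipodal pairs: 5

count = 5; pairs: (0,3), (1,3), (2,4), (2,5), (3,5)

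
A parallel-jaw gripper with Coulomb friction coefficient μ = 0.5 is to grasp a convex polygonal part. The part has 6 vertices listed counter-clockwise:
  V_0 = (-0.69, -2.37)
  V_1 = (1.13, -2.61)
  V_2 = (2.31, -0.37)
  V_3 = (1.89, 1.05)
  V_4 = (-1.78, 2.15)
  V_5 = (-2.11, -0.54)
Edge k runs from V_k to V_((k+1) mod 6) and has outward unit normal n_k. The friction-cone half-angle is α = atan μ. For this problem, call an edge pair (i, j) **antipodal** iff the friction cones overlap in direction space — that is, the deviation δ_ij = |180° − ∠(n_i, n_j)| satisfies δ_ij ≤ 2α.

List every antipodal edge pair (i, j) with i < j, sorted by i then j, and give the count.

α = atan 0.5 = 26.57°;  2α = 53.13°
n_0 = (-0.1307, -0.9914)
n_1 = (+0.8847, -0.4661)
n_2 = (+0.9589, +0.2836)
n_3 = (+0.2871, +0.9579)
n_4 = (-0.9926, +0.1218)
n_5 = (-0.7900, -0.6130)
  (0,1): δ = 110.27°  ·
  (0,2): δ = 66.01°  ·
  (0,3): δ = 9.17°  ✓
  (0,4): δ = 90.52°  ·
  (0,5): δ = 135.32°  ·
  (1,2): δ = 135.74°  ·
  (1,3): δ = 78.91°  ·
  (1,4): δ = 20.79°  ✓
  (1,5): δ = 65.59°  ·
  (2,3): δ = 123.16°  ·
  (2,4): δ = 23.47°  ✓
  (2,5): δ = 21.33°  ✓
  (3,4): δ = 80.31°  ·
  (3,5): δ = 35.51°  ✓
  (4,5): δ = 135.20°  ·
antipodal pairs: 5

count = 5; pairs: (0,3), (1,4), (2,4), (2,5), (3,5)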